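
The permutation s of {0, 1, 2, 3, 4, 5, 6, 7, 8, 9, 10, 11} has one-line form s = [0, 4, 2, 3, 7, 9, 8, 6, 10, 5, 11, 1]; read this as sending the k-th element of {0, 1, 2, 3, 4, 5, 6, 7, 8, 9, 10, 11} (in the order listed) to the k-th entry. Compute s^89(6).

Tracing 6 → 8 → … returns to 6 after 7 steps, so 6 lies in a 7-cycle (1 4 7 6 8 10 11).
On a 7-cycle, s^7 is the identity, so s^89 = s^5 there (89 ≡ 5 mod 7).
Advancing 5 steps from 6: 6 → 8 → 10 → 11 → 1 → 4.

4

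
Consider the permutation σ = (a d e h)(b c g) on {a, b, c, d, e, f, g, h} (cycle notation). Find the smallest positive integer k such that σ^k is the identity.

12

The cycle type of σ is (4, 3, 1).
The order of σ is the least common multiple of its cycle lengths: lcm(4, 3) = 12.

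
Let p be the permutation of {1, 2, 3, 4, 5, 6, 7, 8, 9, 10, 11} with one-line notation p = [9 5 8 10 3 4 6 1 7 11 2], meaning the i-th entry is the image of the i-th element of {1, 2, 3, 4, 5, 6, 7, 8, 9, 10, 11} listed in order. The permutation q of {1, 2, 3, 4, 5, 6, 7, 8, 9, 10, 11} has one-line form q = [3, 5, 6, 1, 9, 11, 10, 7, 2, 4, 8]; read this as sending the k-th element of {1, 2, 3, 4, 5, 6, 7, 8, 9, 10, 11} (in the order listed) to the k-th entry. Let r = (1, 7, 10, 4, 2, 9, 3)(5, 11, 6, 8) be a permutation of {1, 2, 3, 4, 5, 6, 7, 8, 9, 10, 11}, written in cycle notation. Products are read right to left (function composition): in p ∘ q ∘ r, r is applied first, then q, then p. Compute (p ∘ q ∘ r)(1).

Chase 1: r(1) = 7; q(7) = 10; p(10) = 11. Hence (p ∘ q ∘ r)(1) = 11.

11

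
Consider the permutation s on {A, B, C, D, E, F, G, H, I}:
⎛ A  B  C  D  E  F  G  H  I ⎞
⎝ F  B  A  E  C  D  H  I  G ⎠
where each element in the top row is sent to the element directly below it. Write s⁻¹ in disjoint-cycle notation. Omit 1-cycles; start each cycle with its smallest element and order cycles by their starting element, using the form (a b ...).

First write s in disjoint cycles: (A F D E C)(G H I).
Reversing each cycle (and rotating so the smallest element leads) gives s⁻¹ = (A C E D F)(G I H).

(A C E D F)(G I H)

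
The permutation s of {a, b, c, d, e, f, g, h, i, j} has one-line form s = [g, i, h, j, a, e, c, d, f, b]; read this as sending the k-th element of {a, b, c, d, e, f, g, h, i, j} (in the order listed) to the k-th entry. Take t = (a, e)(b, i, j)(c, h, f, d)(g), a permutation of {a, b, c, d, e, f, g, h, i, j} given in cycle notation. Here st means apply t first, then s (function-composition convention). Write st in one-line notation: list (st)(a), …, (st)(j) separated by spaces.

a f d h g j c e b i

For each element, apply t then s: a → e → a; b → i → f; c → h → d; d → c → h; e → a → g; f → d → j; g → g → c; h → f → e; i → j → b; j → b → i.
So st in one-line form is a f d h g j c e b i.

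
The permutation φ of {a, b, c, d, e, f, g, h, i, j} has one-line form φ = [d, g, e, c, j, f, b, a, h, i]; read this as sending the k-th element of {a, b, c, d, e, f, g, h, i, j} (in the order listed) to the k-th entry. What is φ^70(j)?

j

Tracing j → i → … returns to j after 7 steps, so j lies in a 7-cycle (a, d, c, e, j, i, h).
Powers repeat with period 7 on this cycle, and 70 mod 7 = 0, so φ^70(j) = φ^0(j).
So φ^70(j) = j.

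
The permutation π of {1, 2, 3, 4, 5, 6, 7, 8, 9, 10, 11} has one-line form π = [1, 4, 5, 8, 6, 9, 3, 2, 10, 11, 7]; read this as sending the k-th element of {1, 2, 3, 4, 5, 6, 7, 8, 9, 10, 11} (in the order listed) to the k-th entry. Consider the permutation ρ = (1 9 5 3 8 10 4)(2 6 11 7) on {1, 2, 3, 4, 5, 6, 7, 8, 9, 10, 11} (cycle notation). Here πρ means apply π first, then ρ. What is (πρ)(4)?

10

(πρ)(4) = ρ(π(4)). π(4) = 8, then ρ(8) = 10. So (πρ)(4) = 10.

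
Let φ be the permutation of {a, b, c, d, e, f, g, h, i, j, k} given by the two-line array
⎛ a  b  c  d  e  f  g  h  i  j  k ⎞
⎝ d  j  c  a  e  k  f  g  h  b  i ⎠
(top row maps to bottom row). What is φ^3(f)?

Tracing f → k → … returns to f after 5 steps, so f lies in a 5-cycle (f, k, i, h, g).
Advancing 3 steps from f: f → k → i → h.

h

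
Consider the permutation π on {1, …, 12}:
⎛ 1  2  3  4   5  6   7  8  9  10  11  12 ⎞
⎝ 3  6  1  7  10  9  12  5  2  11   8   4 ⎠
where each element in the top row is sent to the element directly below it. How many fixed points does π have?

0

No element satisfies π(x) = x, so there are 0 fixed points.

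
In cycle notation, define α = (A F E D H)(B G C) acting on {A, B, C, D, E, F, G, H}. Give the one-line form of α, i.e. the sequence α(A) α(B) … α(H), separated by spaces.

F G B H D E C A

Image by image: A→F, B→G, C→B, D→H, E→D, F→E, G→C, H→A.
So the one-line form is F G B H D E C A.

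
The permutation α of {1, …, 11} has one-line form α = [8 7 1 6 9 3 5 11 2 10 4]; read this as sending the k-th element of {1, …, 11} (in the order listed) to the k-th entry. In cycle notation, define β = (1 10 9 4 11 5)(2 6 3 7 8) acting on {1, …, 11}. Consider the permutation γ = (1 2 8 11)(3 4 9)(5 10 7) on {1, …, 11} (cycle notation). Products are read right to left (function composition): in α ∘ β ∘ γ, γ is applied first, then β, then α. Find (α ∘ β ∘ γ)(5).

2

Chase 5: γ(5) = 10; β(10) = 9; α(9) = 2. Hence (α ∘ β ∘ γ)(5) = 2.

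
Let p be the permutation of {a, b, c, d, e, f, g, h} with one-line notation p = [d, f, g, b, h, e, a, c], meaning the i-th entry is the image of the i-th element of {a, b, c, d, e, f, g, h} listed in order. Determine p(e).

e is element number 5 of the domain, and entry number 5 of the one-line form is h, so p(e) = h.

h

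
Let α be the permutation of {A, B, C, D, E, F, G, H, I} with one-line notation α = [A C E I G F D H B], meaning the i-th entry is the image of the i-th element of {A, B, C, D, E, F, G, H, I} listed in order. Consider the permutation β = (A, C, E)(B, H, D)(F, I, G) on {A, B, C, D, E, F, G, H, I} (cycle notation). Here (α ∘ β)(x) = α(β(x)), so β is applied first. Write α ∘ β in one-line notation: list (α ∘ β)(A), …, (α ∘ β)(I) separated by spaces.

(α ∘ β)(x) = α(β(x)). Computing each image: α(β(A)) = α(C) = E, α(β(B)) = α(H) = H, α(β(C)) = α(E) = G, α(β(D)) = α(B) = C, α(β(E)) = α(A) = A, α(β(F)) = α(I) = B, α(β(G)) = α(F) = F, α(β(H)) = α(D) = I, α(β(I)) = α(G) = D.
Hence α ∘ β = [E H G C A B F I D].

E H G C A B F I D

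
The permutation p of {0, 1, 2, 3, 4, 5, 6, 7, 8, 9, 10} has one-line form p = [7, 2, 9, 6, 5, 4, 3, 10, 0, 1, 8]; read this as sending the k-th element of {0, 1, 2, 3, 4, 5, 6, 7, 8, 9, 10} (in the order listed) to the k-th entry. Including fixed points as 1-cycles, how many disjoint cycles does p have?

The cycle decomposition is (0, 7, 10, 8)(1, 2, 9)(3, 6)(4, 5), which has 4 cycles (counting 1-cycles).

4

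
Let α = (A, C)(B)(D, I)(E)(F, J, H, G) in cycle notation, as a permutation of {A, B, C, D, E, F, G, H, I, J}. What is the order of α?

The cycle type of α is (4, 2, 2, 1, 1).
Since disjoint cycles commute, ord(α) = lcm(4, 2, 2) = 4.

4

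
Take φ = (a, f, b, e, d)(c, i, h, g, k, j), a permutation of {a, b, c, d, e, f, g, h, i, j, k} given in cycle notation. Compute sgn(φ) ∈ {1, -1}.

The cycle lengths are 6, 5.
A cycle of length ℓ contributes ℓ−1 transpositions, so φ is a product of 5 + 4 = 9 transpositions — odd.

-1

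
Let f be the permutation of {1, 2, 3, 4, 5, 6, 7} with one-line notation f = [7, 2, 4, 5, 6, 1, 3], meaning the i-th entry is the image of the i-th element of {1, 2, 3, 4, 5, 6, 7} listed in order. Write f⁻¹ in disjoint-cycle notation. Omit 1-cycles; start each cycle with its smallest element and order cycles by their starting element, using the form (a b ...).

(1 6 5 4 3 7)

First write f in disjoint cycles: (1 7 3 4 5 6).
The inverse reverses every cycle; in canonical form, f⁻¹ = (1 6 5 4 3 7).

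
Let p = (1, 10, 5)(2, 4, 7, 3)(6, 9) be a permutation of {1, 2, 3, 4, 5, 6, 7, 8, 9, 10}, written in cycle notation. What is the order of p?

12

The cycle type of p is (4, 3, 2, 1).
The order of p is the least common multiple of its cycle lengths: lcm(4, 3, 2) = 12.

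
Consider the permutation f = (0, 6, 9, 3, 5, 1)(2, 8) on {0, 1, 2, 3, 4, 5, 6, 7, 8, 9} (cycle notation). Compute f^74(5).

0

5 lies in the 6-cycle (0, 6, 9, 3, 5, 1).
On a 6-cycle, f^6 is the identity, so f^74 = f^2 there (74 ≡ 2 mod 6).
Advancing 2 steps from 5: 5 → 1 → 0.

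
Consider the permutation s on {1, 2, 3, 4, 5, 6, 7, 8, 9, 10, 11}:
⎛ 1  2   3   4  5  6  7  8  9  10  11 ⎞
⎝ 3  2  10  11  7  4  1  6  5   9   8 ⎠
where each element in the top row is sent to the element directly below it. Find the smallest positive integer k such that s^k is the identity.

Decomposing into disjoint cycles gives cycle lengths 6, 4, 1.
The order is lcm(6, 4) = 12.

12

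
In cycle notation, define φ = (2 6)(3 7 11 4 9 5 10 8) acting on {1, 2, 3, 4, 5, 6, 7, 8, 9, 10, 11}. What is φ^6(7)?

8

7 lies in the 8-cycle (3 7 11 4 9 5 10 8).
Advancing 6 steps from 7: 7 → 11 → 4 → 9 → 5 → 10 → 8.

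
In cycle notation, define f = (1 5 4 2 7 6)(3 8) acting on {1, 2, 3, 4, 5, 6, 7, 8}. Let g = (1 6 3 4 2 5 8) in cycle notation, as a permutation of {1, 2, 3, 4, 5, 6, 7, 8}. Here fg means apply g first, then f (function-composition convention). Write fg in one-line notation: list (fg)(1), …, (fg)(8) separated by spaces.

1 4 2 7 3 8 6 5

(fg)(x) = f(g(x)). Computing each image: f(g(1)) = f(6) = 1, f(g(2)) = f(5) = 4, f(g(3)) = f(4) = 2, f(g(4)) = f(2) = 7, f(g(5)) = f(8) = 3, f(g(6)) = f(3) = 8, f(g(7)) = f(7) = 6, f(g(8)) = f(1) = 5.
Hence fg = [1 4 2 7 3 8 6 5].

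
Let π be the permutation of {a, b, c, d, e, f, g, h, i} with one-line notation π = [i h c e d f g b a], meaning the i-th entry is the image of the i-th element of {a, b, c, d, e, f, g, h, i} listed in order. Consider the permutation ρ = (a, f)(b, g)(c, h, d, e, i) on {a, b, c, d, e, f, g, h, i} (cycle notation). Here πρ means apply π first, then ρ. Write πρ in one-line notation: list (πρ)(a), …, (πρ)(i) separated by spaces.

Chase each element through π then ρ: a → i → c; b → h → d; c → c → h; d → e → i; e → d → e; f → f → a; g → g → b; h → b → g; i → a → f.
So πρ in one-line form is c d h i e a b g f.

c d h i e a b g f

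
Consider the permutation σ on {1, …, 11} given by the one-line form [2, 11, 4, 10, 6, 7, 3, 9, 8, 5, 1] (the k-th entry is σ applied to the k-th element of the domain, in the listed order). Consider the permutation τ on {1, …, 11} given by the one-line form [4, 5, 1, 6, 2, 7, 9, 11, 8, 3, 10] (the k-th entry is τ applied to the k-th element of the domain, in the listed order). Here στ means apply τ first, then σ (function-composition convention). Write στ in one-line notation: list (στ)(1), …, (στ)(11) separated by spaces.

10 6 2 7 11 3 8 1 9 4 5

(στ)(x) = σ(τ(x)). Computing each image: σ(τ(1)) = σ(4) = 10, σ(τ(2)) = σ(5) = 6, σ(τ(3)) = σ(1) = 2, σ(τ(4)) = σ(6) = 7, σ(τ(5)) = σ(2) = 11, σ(τ(6)) = σ(7) = 3, σ(τ(7)) = σ(9) = 8, σ(τ(8)) = σ(11) = 1, σ(τ(9)) = σ(8) = 9, σ(τ(10)) = σ(3) = 4, σ(τ(11)) = σ(10) = 5.
Hence στ = [10 6 2 7 11 3 8 1 9 4 5].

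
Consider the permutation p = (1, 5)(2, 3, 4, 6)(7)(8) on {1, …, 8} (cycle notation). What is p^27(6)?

6 lies in the 4-cycle (2, 3, 4, 6).
On a 4-cycle, p^4 is the identity, so p^27 = p^3 there (27 ≡ 3 mod 4).
Stepping 3 places around the cycle: 6 → 2 → 3 → 4.

4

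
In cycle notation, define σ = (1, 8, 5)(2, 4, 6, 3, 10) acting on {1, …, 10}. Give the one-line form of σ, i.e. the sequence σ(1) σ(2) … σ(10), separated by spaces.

8 4 10 6 1 3 7 5 9 2

Each element maps to the next entry in its cycle (wrapping to the front): 1→8, 2→4, 3→10, 4→6, 5→1, 6→3, 7→7, 8→5, 9→9, 10→2.
Listing these in domain order gives 8 4 10 6 1 3 7 5 9 2.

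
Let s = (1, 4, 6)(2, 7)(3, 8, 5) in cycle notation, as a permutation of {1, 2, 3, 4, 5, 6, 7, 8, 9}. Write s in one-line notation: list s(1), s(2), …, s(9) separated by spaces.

Reading each image from the cycles: 1→4, 2→7, 3→8, 4→6, 5→3, 6→1, 7→2, 8→5, 9→9.
So the one-line form is 4 7 8 6 3 1 2 5 9.

4 7 8 6 3 1 2 5 9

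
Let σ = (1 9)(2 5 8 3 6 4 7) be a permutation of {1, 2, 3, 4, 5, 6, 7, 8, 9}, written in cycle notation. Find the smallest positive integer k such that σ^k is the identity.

The cycle type of σ is (7, 2).
The order is lcm(7, 2) = 14.

14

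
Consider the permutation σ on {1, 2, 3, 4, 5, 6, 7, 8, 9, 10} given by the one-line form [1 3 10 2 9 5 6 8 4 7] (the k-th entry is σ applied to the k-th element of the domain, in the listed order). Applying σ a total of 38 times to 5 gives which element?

Tracing 5 → 9 → … returns to 5 after 8 steps, so 5 lies in an 8-cycle (2 3 10 7 6 5 9 4).
Since the cycle has length 8, σ^38 acts on it the same as σ^6 (38 mod 8 = 6).
Advancing 6 steps from 5: 5 → 9 → 4 → 2 → 3 → 10 → 7.

7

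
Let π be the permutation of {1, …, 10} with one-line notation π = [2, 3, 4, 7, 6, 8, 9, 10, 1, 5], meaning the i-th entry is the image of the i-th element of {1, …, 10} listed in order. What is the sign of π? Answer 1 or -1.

In disjoint-cycle form the cycle lengths are 6, 4.
A cycle of length ℓ contributes ℓ−1 transpositions, so π is a product of 5 + 3 = 8 transpositions — even.

1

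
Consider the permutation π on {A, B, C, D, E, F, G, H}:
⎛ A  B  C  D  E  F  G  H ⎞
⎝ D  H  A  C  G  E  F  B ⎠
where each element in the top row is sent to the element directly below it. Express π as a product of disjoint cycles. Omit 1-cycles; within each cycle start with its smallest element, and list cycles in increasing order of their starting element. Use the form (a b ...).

Start at A and follow images: A → D → C → A, giving the cycle (A D C).
Continuing from each remaining unvisited element yields (A D C)(B H)(E G F).

(A D C)(B H)(E G F)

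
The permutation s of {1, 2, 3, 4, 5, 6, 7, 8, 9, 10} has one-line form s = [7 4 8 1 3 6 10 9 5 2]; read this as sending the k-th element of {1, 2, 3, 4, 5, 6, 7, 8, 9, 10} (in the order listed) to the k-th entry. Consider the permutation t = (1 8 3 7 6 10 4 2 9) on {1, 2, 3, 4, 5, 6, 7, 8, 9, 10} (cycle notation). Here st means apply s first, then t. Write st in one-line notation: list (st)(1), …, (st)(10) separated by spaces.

(st)(x) = t(s(x)). Computing each image: t(s(1)) = t(7) = 6, t(s(2)) = t(4) = 2, t(s(3)) = t(8) = 3, t(s(4)) = t(1) = 8, t(s(5)) = t(3) = 7, t(s(6)) = t(6) = 10, t(s(7)) = t(10) = 4, t(s(8)) = t(9) = 1, t(s(9)) = t(5) = 5, t(s(10)) = t(2) = 9.
Hence st = [6 2 3 8 7 10 4 1 5 9].

6 2 3 8 7 10 4 1 5 9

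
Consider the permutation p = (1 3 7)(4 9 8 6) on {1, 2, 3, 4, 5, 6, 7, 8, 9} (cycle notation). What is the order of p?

The cycle type of p is (4, 3, 1, 1).
The order is lcm(4, 3) = 12.

12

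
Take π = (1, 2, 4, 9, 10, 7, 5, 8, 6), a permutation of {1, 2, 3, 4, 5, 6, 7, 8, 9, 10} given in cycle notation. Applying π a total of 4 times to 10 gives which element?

6

10 lies in the 9-cycle (1, 2, 4, 9, 10, 7, 5, 8, 6).
Advancing 4 steps from 10: 10 → 7 → 5 → 8 → 6.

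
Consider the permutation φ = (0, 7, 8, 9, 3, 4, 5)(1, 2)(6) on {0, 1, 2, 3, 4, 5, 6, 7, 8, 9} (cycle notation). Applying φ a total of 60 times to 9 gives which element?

9 lies in the 7-cycle (0, 7, 8, 9, 3, 4, 5).
Powers repeat with period 7 on this cycle, and 60 mod 7 = 4, so φ^60(9) = φ^4(9).
Stepping 4 places around the cycle: 9 → 3 → 4 → 5 → 0.

0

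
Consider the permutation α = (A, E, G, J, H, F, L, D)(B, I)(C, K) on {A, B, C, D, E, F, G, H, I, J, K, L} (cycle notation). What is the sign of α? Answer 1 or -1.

The cycle lengths are 8, 2, 2.
A cycle is odd iff its length is even; α has 3 even-length cycles, so sgn(α) = (−1)^3 and α is odd.

-1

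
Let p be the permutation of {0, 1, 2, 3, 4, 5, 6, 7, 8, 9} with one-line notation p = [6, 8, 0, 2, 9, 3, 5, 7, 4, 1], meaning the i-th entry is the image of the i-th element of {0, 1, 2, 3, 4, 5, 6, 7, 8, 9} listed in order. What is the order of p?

Writing p as disjoint cycles, the cycle lengths are 5, 4, 1.
Since disjoint cycles commute, ord(p) = lcm(5, 4) = 20.

20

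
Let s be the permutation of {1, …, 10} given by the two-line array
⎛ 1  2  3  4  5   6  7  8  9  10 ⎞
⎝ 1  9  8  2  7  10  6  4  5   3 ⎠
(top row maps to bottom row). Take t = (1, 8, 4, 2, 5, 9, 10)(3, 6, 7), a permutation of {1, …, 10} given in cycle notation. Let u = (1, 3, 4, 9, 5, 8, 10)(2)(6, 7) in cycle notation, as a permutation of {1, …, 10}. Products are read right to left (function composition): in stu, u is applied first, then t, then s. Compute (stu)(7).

Apply the permutations in order: u(7) = 6, then t(6) = 7, then s(7) = 6. So (stu)(7) = 6.

6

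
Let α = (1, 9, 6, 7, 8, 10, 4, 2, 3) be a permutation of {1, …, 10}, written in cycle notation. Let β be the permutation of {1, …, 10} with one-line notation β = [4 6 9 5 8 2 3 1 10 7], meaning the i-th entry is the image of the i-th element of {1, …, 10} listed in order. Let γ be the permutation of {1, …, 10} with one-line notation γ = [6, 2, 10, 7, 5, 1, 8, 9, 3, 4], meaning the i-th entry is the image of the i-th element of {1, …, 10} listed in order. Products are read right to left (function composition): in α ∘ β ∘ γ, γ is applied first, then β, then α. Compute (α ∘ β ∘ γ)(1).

(α ∘ β ∘ γ)(1) = α(β(γ(1))). γ(1) = 6, then β(6) = 2, then α(2) = 3, so the result is 3.

3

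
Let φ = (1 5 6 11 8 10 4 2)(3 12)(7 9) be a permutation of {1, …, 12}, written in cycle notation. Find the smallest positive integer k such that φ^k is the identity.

The disjoint cycles have lengths 8, 2, 2.
Since disjoint cycles commute, ord(φ) = lcm(8, 2, 2) = 8.

8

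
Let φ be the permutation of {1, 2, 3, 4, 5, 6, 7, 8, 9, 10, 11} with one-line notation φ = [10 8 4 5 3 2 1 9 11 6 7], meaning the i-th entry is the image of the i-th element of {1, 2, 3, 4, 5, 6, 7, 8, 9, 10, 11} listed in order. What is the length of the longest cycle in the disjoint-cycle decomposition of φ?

8

Decomposing into disjoint cycles gives (1 10 6 2 8 9 11 7)(3 4 5); the longest has length 8.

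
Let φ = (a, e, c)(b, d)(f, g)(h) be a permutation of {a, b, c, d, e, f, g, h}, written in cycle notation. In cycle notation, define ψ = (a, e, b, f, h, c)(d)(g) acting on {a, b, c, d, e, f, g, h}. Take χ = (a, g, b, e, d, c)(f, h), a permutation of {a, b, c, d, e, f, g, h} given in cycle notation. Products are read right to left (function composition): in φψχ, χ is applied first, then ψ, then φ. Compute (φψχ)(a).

f

(φψχ)(a) = φ(ψ(χ(a))). χ(a) = g, then ψ(g) = g, then φ(g) = f, so the result is f.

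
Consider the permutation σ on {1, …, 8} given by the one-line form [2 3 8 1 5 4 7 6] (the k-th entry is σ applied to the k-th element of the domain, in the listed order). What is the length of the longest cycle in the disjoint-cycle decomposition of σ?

Decomposing into disjoint cycles gives (1, 2, 3, 8, 6, 4); the longest has length 6.

6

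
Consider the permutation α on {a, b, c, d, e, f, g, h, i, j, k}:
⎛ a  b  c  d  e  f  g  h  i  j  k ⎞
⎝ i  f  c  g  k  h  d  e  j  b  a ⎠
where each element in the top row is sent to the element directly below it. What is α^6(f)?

j

Tracing f → h → … returns to f after 8 steps, so f lies in an 8-cycle (a, i, j, b, f, h, e, k).
Stepping 6 places around the cycle: f → h → e → k → a → i → j.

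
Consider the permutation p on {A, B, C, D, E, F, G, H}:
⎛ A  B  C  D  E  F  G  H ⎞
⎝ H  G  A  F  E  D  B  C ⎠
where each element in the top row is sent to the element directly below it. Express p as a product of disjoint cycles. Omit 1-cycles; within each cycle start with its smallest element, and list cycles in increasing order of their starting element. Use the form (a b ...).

Iterating p from A gives A → H → C → A; that is the 3-cycle (A H C).
Continuing from each remaining unvisited element yields (A H C)(B G)(D F).

(A H C)(B G)(D F)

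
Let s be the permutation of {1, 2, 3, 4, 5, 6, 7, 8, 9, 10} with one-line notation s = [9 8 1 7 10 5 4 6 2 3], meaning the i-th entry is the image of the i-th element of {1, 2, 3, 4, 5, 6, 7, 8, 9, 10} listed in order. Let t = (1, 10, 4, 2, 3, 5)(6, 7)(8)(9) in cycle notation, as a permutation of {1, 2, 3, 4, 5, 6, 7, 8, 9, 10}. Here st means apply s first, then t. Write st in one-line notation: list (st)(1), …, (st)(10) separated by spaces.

9 8 10 6 4 1 2 7 3 5

Chase each element through s then t: 1 → 9 → 9; 2 → 8 → 8; 3 → 1 → 10; 4 → 7 → 6; 5 → 10 → 4; 6 → 5 → 1; 7 → 4 → 2; 8 → 6 → 7; 9 → 2 → 3; 10 → 3 → 5.
Collecting the images, st = [9 8 10 6 4 1 2 7 3 5].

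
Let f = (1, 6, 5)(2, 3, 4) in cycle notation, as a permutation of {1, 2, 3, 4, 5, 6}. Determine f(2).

2 appears in (2, 3, 4); the next entry (wrapping around) is 3.

3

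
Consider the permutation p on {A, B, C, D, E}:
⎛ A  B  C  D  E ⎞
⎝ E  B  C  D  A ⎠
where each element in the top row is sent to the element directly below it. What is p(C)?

The entry below C in the array is C, so p(C) = C.

C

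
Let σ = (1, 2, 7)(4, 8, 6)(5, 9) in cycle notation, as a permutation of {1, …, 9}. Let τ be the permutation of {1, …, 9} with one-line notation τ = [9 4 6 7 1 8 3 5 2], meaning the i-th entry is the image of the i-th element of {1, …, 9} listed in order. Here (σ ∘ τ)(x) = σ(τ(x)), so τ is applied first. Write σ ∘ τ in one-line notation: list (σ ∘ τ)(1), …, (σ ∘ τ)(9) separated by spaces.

5 8 4 1 2 6 3 9 7

(σ ∘ τ)(x) = σ(τ(x)). Computing each image: σ(τ(1)) = σ(9) = 5, σ(τ(2)) = σ(4) = 8, σ(τ(3)) = σ(6) = 4, σ(τ(4)) = σ(7) = 1, σ(τ(5)) = σ(1) = 2, σ(τ(6)) = σ(8) = 6, σ(τ(7)) = σ(3) = 3, σ(τ(8)) = σ(5) = 9, σ(τ(9)) = σ(2) = 7.
Hence σ ∘ τ = [5 8 4 1 2 6 3 9 7].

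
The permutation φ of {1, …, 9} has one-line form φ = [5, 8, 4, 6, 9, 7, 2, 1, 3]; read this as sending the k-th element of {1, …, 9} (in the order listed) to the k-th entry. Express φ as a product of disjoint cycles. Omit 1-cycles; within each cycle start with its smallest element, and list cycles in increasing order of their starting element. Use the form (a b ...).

(1 5 9 3 4 6 7 2 8)

From 1: 1 → 5 → 9 → 3 → 4 → 6 → 7 → 2 → 8 → 1, closing the cycle (1 5 9 3 4 6 7 2 8).
Continuing from each remaining unvisited element yields (1 5 9 3 4 6 7 2 8).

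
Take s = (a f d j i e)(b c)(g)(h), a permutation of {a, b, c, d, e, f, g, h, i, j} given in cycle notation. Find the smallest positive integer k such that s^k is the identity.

6

The disjoint cycles have lengths 6, 2, 1, 1.
Since disjoint cycles commute, ord(s) = lcm(6, 2) = 6.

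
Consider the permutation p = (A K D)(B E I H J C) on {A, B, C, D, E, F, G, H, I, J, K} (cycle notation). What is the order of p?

6

The disjoint cycles have lengths 6, 3, 1, 1.
The order is lcm(6, 3) = 6.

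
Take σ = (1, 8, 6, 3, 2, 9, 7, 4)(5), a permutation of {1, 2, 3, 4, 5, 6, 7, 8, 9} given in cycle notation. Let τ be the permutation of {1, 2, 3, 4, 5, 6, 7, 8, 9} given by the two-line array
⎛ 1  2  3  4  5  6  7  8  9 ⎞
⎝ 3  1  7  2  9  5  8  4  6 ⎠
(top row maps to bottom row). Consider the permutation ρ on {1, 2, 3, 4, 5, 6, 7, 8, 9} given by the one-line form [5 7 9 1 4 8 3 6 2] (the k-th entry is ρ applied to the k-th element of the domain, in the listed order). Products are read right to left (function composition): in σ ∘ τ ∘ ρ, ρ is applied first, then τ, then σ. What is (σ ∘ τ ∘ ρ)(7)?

4

(σ ∘ τ ∘ ρ)(7) = σ(τ(ρ(7))). ρ(7) = 3, then τ(3) = 7, then σ(7) = 4, so the result is 4.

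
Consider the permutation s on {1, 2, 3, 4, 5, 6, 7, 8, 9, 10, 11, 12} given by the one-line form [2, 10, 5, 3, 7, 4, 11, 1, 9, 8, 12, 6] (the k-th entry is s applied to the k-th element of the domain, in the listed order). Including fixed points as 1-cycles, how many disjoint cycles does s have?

The cycle decomposition is (1, 2, 10, 8)(3, 5, 7, 11, 12, 6, 4)(9), which has 3 cycles (counting 1-cycles).

3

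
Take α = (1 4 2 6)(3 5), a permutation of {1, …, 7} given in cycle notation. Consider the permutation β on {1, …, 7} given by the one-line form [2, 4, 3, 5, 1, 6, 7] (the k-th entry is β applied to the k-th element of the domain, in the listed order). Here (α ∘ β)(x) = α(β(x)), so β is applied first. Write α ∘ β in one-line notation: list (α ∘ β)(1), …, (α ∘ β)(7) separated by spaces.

6 2 5 3 4 1 7

For each element, apply β then α: 1 → 2 → 6; 2 → 4 → 2; 3 → 3 → 5; 4 → 5 → 3; 5 → 1 → 4; 6 → 6 → 1; 7 → 7 → 7.
Collecting the images, α ∘ β = [6 2 5 3 4 1 7].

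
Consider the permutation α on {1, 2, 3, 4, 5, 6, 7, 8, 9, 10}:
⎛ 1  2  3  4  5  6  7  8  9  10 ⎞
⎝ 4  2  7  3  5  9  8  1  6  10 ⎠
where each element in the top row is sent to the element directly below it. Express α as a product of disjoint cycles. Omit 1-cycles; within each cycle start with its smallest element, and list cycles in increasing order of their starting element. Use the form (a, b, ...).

Start at 1 and follow images: 1 → 4 → 3 → 7 → 8 → 1, giving the cycle (1, 4, 3, 7, 8).
Continuing from each remaining unvisited element yields (1, 4, 3, 7, 8)(6, 9).

(1, 4, 3, 7, 8)(6, 9)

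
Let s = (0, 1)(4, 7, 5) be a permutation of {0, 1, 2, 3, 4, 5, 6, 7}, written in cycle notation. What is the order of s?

The cycle type of s is (3, 2, 1, 1, 1).
The order of s is the least common multiple of its cycle lengths: lcm(3, 2) = 6.

6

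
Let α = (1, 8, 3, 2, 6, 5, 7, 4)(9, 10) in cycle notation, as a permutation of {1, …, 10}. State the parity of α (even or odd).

even

The cycle lengths are 8, 2.
A cycle is odd iff its length is even; α has 2 even-length cycles, so sgn(α) = (−1)^2 and α is even.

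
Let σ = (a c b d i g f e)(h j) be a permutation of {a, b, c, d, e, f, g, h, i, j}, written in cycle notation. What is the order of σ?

The cycle type of σ is (8, 2).
The order of σ is the least common multiple of its cycle lengths: lcm(8, 2) = 8.

8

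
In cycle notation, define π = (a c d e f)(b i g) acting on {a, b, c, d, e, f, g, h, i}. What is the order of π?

15

The disjoint cycles have lengths 5, 3, 1.
The order is lcm(5, 3) = 15.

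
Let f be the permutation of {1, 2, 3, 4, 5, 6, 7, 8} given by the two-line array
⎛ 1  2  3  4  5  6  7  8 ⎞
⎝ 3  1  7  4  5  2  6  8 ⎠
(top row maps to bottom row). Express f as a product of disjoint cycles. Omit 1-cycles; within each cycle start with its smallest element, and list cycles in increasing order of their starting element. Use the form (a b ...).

(1 3 7 6 2)

Iterating f from 1 gives 1 → 3 → 7 → 6 → 2 → 1; that is the 5-cycle (1 3 7 6 2).
Continuing from each remaining unvisited element yields (1 3 7 6 2).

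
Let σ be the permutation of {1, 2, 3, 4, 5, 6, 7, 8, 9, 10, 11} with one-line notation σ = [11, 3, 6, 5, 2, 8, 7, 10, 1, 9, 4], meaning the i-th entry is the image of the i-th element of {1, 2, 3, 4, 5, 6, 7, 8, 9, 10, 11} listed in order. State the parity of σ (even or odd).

odd

In disjoint-cycle form the cycle lengths are 10, 1.
A cycle is odd iff its length is even; σ has 1 even-length cycle, so sgn(σ) = (−1)^1 and σ is odd.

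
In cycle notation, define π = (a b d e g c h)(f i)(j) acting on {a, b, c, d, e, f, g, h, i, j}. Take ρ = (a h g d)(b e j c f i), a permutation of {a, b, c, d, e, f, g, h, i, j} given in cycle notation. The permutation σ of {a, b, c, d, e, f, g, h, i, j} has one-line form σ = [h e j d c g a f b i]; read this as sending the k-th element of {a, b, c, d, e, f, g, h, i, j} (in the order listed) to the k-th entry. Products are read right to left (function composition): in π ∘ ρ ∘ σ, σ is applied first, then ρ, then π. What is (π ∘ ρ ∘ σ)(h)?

f

Apply the permutations in order: σ(h) = f, then ρ(f) = i, then π(i) = f. So (π ∘ ρ ∘ σ)(h) = f.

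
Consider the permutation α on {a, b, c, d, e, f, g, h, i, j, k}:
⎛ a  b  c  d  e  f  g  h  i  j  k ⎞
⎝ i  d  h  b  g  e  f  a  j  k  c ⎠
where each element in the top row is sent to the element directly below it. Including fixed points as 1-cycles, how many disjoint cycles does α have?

The cycle decomposition is (a i j k c h)(b d)(e g f), which has 3 cycles (counting 1-cycles).

3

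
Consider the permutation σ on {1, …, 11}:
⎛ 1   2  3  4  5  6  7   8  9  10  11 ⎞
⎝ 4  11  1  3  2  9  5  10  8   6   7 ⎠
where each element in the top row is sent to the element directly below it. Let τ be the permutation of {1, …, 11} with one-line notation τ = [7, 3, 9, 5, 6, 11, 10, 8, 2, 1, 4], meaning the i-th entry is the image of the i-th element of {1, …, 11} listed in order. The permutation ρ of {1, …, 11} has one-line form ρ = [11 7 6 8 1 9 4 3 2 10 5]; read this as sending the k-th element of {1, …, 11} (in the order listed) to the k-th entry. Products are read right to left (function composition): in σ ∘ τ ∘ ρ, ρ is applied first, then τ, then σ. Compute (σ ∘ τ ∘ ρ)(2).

6

Apply the permutations in order: ρ(2) = 7, then τ(7) = 10, then σ(10) = 6. So (σ ∘ τ ∘ ρ)(2) = 6.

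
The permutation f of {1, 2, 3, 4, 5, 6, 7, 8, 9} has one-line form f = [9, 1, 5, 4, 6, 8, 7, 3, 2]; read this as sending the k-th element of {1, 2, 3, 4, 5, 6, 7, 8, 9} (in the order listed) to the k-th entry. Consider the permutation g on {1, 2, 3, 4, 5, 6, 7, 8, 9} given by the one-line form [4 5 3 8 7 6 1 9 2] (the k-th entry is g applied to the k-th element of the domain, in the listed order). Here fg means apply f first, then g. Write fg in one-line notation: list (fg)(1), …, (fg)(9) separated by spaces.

2 4 7 8 6 9 1 3 5

Chase each element through f then g: 1 → 9 → 2; 2 → 1 → 4; 3 → 5 → 7; 4 → 4 → 8; 5 → 6 → 6; 6 → 8 → 9; 7 → 7 → 1; 8 → 3 → 3; 9 → 2 → 5.
Collecting the images, fg = [2 4 7 8 6 9 1 3 5].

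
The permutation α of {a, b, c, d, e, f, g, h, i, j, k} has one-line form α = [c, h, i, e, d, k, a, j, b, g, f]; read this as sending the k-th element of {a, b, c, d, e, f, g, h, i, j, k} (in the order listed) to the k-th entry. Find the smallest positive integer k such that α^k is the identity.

14

The disjoint-cycle form of α has cycle lengths 7, 2, 2.
The order is lcm(7, 2, 2) = 14.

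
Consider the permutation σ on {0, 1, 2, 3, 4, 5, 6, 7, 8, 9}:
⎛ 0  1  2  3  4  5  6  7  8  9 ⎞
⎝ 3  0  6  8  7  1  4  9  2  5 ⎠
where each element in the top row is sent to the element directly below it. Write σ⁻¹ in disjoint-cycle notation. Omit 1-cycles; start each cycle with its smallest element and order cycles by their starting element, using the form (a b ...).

(0 1 5 9 7 4 6 2 8 3)

The cycle decomposition of σ is (0 3 8 2 6 4 7 9 5 1).
Reversing each cycle (and rotating so the smallest element leads) gives σ⁻¹ = (0 1 5 9 7 4 6 2 8 3).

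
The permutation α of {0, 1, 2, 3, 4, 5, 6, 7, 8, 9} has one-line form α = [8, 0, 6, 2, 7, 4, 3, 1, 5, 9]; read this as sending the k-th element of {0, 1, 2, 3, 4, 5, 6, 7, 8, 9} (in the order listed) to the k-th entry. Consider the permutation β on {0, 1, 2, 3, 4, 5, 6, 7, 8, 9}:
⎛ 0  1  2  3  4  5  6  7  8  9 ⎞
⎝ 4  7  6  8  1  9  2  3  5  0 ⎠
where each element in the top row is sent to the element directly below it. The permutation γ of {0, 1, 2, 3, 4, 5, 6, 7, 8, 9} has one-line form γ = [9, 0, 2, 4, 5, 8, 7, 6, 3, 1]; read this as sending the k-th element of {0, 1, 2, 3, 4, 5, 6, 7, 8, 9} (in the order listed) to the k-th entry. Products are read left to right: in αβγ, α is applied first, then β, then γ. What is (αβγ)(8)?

1

Chase 8: α(8) = 5; β(5) = 9; γ(9) = 1. Hence (αβγ)(8) = 1.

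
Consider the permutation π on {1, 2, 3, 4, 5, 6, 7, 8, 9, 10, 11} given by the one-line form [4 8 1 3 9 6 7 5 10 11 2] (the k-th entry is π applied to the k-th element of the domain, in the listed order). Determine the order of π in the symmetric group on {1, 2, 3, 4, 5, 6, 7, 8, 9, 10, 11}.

6

The disjoint-cycle form of π has cycle lengths 6, 3, 1, 1.
Since disjoint cycles commute, ord(π) = lcm(6, 3) = 6.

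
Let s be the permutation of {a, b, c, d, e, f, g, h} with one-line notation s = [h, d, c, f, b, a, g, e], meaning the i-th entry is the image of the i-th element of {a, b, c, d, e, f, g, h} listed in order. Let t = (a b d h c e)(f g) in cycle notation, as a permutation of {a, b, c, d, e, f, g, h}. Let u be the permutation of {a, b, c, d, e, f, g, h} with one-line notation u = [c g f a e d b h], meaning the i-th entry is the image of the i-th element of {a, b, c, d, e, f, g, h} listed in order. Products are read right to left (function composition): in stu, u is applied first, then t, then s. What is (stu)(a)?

(stu)(a) = s(t(u(a))). u(a) = c, then t(c) = e, then s(e) = b, so the result is b.

b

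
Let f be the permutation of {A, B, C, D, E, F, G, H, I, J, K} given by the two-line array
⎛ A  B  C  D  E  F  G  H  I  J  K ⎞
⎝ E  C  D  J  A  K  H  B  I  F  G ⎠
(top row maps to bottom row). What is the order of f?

8

The disjoint-cycle form of f has cycle lengths 8, 2, 1.
The order is lcm(8, 2) = 8.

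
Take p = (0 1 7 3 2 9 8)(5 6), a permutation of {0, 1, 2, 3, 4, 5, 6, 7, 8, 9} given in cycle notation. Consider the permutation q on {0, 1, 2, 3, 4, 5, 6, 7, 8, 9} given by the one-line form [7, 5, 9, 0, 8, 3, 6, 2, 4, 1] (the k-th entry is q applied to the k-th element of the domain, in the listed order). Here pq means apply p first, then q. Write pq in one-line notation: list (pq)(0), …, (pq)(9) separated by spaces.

5 2 1 9 8 6 3 0 7 4

(pq)(x) = q(p(x)). Computing each image: q(p(0)) = q(1) = 5, q(p(1)) = q(7) = 2, q(p(2)) = q(9) = 1, q(p(3)) = q(2) = 9, q(p(4)) = q(4) = 8, q(p(5)) = q(6) = 6, q(p(6)) = q(5) = 3, q(p(7)) = q(3) = 0, q(p(8)) = q(0) = 7, q(p(9)) = q(8) = 4.
Hence pq = [5 2 1 9 8 6 3 0 7 4].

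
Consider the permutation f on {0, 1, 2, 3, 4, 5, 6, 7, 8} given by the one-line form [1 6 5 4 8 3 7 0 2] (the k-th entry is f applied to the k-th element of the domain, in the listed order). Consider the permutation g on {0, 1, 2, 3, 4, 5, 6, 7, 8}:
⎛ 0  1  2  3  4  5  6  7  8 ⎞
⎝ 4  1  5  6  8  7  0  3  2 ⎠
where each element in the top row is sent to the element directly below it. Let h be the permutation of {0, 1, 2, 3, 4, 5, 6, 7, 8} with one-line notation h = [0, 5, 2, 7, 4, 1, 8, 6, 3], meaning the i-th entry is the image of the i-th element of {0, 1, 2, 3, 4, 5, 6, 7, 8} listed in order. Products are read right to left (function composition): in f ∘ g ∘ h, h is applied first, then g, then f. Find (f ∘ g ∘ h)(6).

5

Apply the permutations in order: h(6) = 8, then g(8) = 2, then f(2) = 5. So (f ∘ g ∘ h)(6) = 5.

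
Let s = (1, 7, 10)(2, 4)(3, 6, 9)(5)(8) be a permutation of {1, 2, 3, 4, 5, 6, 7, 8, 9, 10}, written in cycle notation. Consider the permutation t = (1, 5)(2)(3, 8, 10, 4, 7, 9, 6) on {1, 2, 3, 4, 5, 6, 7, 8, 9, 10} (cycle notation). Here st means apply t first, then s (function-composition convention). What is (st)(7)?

First apply t: t(7) = 9, then s(9) = 3. Thus (st)(7) = 3.

3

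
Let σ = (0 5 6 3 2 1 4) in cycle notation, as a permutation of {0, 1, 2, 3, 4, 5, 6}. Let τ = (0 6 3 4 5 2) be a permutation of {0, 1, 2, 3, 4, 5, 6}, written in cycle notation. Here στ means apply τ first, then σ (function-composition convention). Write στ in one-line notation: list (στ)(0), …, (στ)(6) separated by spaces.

3 4 5 0 6 1 2

(στ)(x) = σ(τ(x)). Computing each image: σ(τ(0)) = σ(6) = 3, σ(τ(1)) = σ(1) = 4, σ(τ(2)) = σ(0) = 5, σ(τ(3)) = σ(4) = 0, σ(τ(4)) = σ(5) = 6, σ(τ(5)) = σ(2) = 1, σ(τ(6)) = σ(3) = 2.
Hence στ = [3 4 5 0 6 1 2].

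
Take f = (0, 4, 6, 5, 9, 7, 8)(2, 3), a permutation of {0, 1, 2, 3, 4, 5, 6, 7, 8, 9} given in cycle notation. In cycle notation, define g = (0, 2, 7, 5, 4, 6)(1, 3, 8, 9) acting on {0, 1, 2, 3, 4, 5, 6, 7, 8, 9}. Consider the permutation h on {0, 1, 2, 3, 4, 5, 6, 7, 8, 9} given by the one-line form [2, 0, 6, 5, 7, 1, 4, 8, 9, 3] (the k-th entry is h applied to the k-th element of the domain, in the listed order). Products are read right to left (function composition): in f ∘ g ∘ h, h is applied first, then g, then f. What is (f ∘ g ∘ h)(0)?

8

Apply the permutations in order: h(0) = 2, then g(2) = 7, then f(7) = 8. So (f ∘ g ∘ h)(0) = 8.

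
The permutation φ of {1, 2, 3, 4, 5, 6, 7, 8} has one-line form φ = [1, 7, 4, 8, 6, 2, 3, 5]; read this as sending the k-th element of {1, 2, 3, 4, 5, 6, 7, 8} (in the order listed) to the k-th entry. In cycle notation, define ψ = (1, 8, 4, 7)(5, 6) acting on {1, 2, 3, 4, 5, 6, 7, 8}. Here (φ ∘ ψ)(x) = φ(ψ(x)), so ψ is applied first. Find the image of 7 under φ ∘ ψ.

ψ(7) = 1, then φ(1) = 1; composing gives (φ ∘ ψ)(7) = 1.

1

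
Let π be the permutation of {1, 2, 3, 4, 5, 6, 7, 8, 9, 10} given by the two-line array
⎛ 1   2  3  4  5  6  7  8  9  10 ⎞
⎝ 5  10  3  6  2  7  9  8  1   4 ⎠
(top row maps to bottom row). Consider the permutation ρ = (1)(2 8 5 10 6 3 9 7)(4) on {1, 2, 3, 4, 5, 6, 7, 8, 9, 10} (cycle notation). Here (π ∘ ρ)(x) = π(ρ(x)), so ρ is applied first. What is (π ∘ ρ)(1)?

ρ(1) = 1, then π(1) = 5; composing gives (π ∘ ρ)(1) = 5.

5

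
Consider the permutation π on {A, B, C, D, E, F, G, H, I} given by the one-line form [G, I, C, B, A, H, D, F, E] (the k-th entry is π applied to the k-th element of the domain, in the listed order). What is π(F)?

F is element number 6 of the domain, and entry number 6 of the one-line form is H, so π(F) = H.

H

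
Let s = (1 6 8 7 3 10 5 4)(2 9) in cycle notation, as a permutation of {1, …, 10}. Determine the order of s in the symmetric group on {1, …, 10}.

8

The disjoint cycles have lengths 8, 2.
The order is lcm(8, 2) = 8.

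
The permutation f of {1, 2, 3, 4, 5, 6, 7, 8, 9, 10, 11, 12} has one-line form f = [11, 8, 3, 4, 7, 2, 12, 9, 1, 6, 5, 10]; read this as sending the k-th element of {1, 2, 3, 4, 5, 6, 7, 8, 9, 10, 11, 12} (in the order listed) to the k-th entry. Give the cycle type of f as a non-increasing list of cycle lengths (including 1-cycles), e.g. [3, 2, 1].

[10, 1, 1]

The disjoint cycles are (1, 11, 5, 7, 12, 10, 6, 2, 8, 9)(3)(4), with lengths 10, 1, 1 in non-increasing order.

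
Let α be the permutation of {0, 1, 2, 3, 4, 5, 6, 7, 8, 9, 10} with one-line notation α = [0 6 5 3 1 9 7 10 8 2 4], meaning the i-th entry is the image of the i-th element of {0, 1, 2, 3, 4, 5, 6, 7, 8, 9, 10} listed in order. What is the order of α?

15

The disjoint-cycle form of α has cycle lengths 5, 3, 1, 1, 1.
Since disjoint cycles commute, ord(α) = lcm(5, 3) = 15.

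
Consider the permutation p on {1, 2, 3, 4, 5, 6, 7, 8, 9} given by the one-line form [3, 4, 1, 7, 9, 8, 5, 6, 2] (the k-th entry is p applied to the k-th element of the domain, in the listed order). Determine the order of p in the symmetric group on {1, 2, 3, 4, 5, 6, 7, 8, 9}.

Decomposing into disjoint cycles gives cycle lengths 5, 2, 2.
Since disjoint cycles commute, ord(p) = lcm(5, 2, 2) = 10.

10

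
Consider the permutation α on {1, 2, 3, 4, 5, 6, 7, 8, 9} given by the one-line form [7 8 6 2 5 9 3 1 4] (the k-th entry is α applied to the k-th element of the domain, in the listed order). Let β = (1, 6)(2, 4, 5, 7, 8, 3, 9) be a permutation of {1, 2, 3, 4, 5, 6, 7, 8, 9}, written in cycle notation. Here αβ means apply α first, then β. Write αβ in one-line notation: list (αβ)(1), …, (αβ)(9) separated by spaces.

(αβ)(x) = β(α(x)). Computing each image: β(α(1)) = β(7) = 8, β(α(2)) = β(8) = 3, β(α(3)) = β(6) = 1, β(α(4)) = β(2) = 4, β(α(5)) = β(5) = 7, β(α(6)) = β(9) = 2, β(α(7)) = β(3) = 9, β(α(8)) = β(1) = 6, β(α(9)) = β(4) = 5.
Hence αβ = [8 3 1 4 7 2 9 6 5].

8 3 1 4 7 2 9 6 5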